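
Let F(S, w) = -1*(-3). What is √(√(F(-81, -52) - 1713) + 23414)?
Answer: √(23414 + 3*I*√190) ≈ 153.02 + 0.135*I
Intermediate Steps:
F(S, w) = 3
√(√(F(-81, -52) - 1713) + 23414) = √(√(3 - 1713) + 23414) = √(√(-1710) + 23414) = √(3*I*√190 + 23414) = √(23414 + 3*I*√190)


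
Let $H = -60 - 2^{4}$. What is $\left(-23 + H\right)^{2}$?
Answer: $9801$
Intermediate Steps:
$H = -76$ ($H = -60 - 16 = -76$)
$\left(-23 + H\right)^{2} = \left(-23 - 76\right)^{2} = \left(-99\right)^{2} = 9801$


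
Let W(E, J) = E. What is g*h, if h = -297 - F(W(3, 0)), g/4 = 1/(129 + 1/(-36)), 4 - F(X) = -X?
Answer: -43776/4643 ≈ -9.4284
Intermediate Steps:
F(X) = 4 + X (F(X) = 4 - (-1)*X = 4 + X)
g = 144/4643 (g = 4/(129 + 1/(-36)) = 4/(129 - 1/36) = 4/(4643/36) = 4*(36/4643) = 144/4643 ≈ 0.031014)
h = -304 (h = -297 - (4 + 3) = -297 - 1*7 = -297 - 7 = -304)
g*h = (144/4643)*(-304) = -43776/4643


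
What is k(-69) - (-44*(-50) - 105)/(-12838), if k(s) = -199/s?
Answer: 2699317/885822 ≈ 3.0472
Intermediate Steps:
k(-69) - (-44*(-50) - 105)/(-12838) = -199/(-69) - (-44*(-50) - 105)/(-12838) = -199*(-1/69) - (2200 - 105)*(-1)/12838 = 199/69 - 2095*(-1)/12838 = 199/69 - 1*(-2095/12838) = 199/69 + 2095/12838 = 2699317/885822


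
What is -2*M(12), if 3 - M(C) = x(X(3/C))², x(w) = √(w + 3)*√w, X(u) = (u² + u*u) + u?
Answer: -111/32 ≈ -3.4688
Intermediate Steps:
X(u) = u + 2*u² (X(u) = (u² + u²) + u = 2*u² + u = u + 2*u²)
x(w) = √w*√(3 + w) (x(w) = √(3 + w)*√w = √w*√(3 + w))
M(C) = 3 - 3*(1 + 6/C)*(3 + 3*(1 + 6/C)/C)/C (M(C) = 3 - (√((3/C)*(1 + 2*(3/C)))*√(3 + (3/C)*(1 + 2*(3/C))))² = 3 - (√((3/C)*(1 + 6/C))*√(3 + (3/C)*(1 + 6/C)))² = 3 - (√(3*(1 + 6/C)/C)*√(3 + 3*(1 + 6/C)/C))² = 3 - ((√3*√((1 + 6/C)/C))*√(3 + 3*(1 + 6/C)/C))² = 3 - (√3*√((1 + 6/C)/C)*√(3 + 3*(1 + 6/C)/C))² = 3 - 3*(1 + 6/C)*(3 + 3*(1 + 6/C)/C)/C)
-2*M(12) = -6*(12⁴ - 3*(6 + 12)*(6 + 12 + 12²))/12⁴ = -6*(20736 - 3*18*(6 + 12 + 144))/20736 = -6*(20736 - 3*18*162)/20736 = -6*(20736 - 8748)/20736 = -6*11988/20736 = -2*111/64 = -111/32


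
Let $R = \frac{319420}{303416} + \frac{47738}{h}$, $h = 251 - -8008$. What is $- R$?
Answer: $- \frac{4280640697}{626478186} \approx -6.8329$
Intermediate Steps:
$h = 8259$ ($h = 251 + 8008 = 8259$)
$R = \frac{4280640697}{626478186}$ ($R = \frac{319420}{303416} + \frac{47738}{8259} = 319420 \cdot \frac{1}{303416} + 47738 \cdot \frac{1}{8259} = \frac{79855}{75854} + \frac{47738}{8259} = \frac{4280640697}{626478186} \approx 6.8329$)
$- R = \left(-1\right) \frac{4280640697}{626478186} = - \frac{4280640697}{626478186}$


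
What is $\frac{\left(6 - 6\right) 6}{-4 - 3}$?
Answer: $0$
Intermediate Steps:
$\frac{\left(6 - 6\right) 6}{-4 - 3} = \frac{\left(6 - 6\right) 6}{-7} = - \frac{\left(6 - 6\right) 6}{7} = - \frac{0 \cdot 6}{7} = \left(- \frac{1}{7}\right) 0 = 0$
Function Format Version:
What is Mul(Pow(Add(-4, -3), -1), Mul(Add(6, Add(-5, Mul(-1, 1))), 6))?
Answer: 0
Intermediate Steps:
Mul(Pow(Add(-4, -3), -1), Mul(Add(6, Add(-5, Mul(-1, 1))), 6)) = Mul(Pow(-7, -1), Mul(Add(6, Add(-5, -1)), 6)) = Mul(Rational(-1, 7), Mul(Add(6, -6), 6)) = Mul(Rational(-1, 7), Mul(0, 6)) = Mul(Rational(-1, 7), 0) = 0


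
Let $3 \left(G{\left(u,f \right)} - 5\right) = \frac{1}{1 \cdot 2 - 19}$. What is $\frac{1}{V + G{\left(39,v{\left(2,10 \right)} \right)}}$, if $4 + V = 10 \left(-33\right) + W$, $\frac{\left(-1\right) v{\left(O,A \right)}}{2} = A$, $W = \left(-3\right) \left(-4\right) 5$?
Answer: $- \frac{51}{13720} \approx -0.0037172$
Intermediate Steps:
$W = 60$ ($W = 12 \cdot 5 = 60$)
$v{\left(O,A \right)} = - 2 A$
$G{\left(u,f \right)} = \frac{254}{51}$ ($G{\left(u,f \right)} = 5 + \frac{1}{3 \left(1 \cdot 2 - 19\right)} = 5 + \frac{1}{3 \left(2 - 19\right)} = 5 + \frac{1}{3 \left(-17\right)} = 5 + \frac{1}{3} \left(- \frac{1}{17}\right) = 5 - \frac{1}{51} = \frac{254}{51}$)
$V = -274$ ($V = -4 + \left(10 \left(-33\right) + 60\right) = -4 + \left(-330 + 60\right) = -4 - 270 = -274$)
$\frac{1}{V + G{\left(39,v{\left(2,10 \right)} \right)}} = \frac{1}{-274 + \frac{254}{51}} = \frac{1}{- \frac{13720}{51}} = - \frac{51}{13720}$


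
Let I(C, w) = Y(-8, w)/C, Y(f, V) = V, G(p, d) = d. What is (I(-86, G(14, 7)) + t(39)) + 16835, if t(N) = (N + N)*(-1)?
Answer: 1441095/86 ≈ 16757.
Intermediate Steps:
t(N) = -2*N (t(N) = (2*N)*(-1) = -2*N)
I(C, w) = w/C
(I(-86, G(14, 7)) + t(39)) + 16835 = (7/(-86) - 2*39) + 16835 = (7*(-1/86) - 78) + 16835 = (-7/86 - 78) + 16835 = -6715/86 + 16835 = 1441095/86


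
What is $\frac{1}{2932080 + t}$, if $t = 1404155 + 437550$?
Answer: $\frac{1}{4773785} \approx 2.0948 \cdot 10^{-7}$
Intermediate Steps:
$t = 1841705$
$\frac{1}{2932080 + t} = \frac{1}{2932080 + 1841705} = \frac{1}{4773785}$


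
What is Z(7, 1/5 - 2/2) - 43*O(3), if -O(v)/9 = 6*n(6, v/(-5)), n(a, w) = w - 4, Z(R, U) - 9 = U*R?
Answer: -53389/5 ≈ -10678.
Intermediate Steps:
Z(R, U) = 9 + R*U (Z(R, U) = 9 + U*R = 9 + R*U)
n(a, w) = -4 + w
O(v) = 216 + 54*v/5 (O(v) = -54*(-4 + v/(-5)) = -54*(-4 + v*(-⅕)) = -54*(-4 - v/5) = -9*(-24 - 6*v/5) = 216 + 54*v/5)
Z(7, 1/5 - 2/2) - 43*O(3) = (9 + 7*(1/5 - 2/2)) - 43*(216 + (54/5)*3) = (9 + 7*(1*(⅕) - 2*½)) - 43*(216 + 162/5) = (9 + 7*(⅕ - 1)) - 43*1242/5 = (9 + 7*(-⅘)) - 53406/5 = (9 - 28/5) - 53406/5 = 17/5 - 53406/5 = -53389/5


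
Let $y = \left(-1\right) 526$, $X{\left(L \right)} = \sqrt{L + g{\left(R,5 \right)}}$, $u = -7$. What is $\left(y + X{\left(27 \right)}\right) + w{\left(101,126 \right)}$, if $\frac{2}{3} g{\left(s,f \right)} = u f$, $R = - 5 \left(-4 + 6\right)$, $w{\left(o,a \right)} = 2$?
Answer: $-524 + \frac{i \sqrt{102}}{2} \approx -524.0 + 5.0498 i$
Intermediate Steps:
$R = -10$ ($R = \left(-5\right) 2 = -10$)
$g{\left(s,f \right)} = - \frac{21 f}{2}$ ($g{\left(s,f \right)} = \frac{3 \left(- 7 f\right)}{2} = - \frac{21 f}{2}$)
$X{\left(L \right)} = \sqrt{- \frac{105}{2} + L}$ ($X{\left(L \right)} = \sqrt{L - \frac{105}{2}} = \sqrt{- \frac{105}{2} + L}$)
$y = -526$
$\left(y + X{\left(27 \right)}\right) + w{\left(101,126 \right)} = \left(-526 + \frac{\sqrt{-210 + 4 \cdot 27}}{2}\right) + 2 = \left(-526 + \frac{\sqrt{-210 + 108}}{2}\right) + 2 = \left(-526 + \frac{\sqrt{-102}}{2}\right) + 2 = \left(-526 + \frac{i \sqrt{102}}{2}\right) + 2 = -524 + \frac{i \sqrt{102}}{2}$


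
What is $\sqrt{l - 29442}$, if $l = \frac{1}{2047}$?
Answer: $\frac{i \sqrt{123368131331}}{2047} \approx 171.59 i$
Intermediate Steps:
$l = \frac{1}{2047} \approx 0.00048852$
$\sqrt{l - 29442} = \sqrt{\frac{1}{2047} - 29442} = \sqrt{- \frac{60267773}{2047}} = \frac{i \sqrt{123368131331}}{2047}$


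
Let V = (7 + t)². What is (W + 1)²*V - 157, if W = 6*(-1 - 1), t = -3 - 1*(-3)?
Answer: 5772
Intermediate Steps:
t = 0 (t = -3 + 3 = 0)
V = 49 (V = (7 + 0)² = 7² = 49)
W = -12 (W = 6*(-2) = -12)
(W + 1)²*V - 157 = (-12 + 1)²*49 - 157 = (-11)²*49 - 157 = 121*49 - 157 = 5929 - 157 = 5772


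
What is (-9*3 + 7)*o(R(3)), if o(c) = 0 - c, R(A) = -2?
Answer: -40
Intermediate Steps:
o(c) = -c
(-9*3 + 7)*o(R(3)) = (-9*3 + 7)*(-1*(-2)) = (-27 + 7)*2 = -20*2 = -40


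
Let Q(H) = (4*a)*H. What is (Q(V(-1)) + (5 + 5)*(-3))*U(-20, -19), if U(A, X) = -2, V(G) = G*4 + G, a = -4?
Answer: -100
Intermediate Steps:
V(G) = 5*G (V(G) = 4*G + G = 5*G)
Q(H) = -16*H (Q(H) = (4*(-4))*H = -16*H)
(Q(V(-1)) + (5 + 5)*(-3))*U(-20, -19) = (-80*(-1) + (5 + 5)*(-3))*(-2) = (-16*(-5) + 10*(-3))*(-2) = (80 - 30)*(-2) = 50*(-2) = -100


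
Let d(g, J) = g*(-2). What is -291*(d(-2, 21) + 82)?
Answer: -25026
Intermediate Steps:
d(g, J) = -2*g
-291*(d(-2, 21) + 82) = -291*(-2*(-2) + 82) = -291*(4 + 82) = -291*86 = -25026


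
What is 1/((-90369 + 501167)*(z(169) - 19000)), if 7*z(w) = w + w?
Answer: -7/54497284276 ≈ -1.2845e-10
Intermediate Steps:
z(w) = 2*w/7 (z(w) = (w + w)/7 = (2*w)/7 = 2*w/7)
1/((-90369 + 501167)*(z(169) - 19000)) = 1/((-90369 + 501167)*((2/7)*169 - 19000)) = 1/(410798*(338/7 - 19000)) = 1/(410798*(-132662/7)) = 1/(-54497284276/7) = -7/54497284276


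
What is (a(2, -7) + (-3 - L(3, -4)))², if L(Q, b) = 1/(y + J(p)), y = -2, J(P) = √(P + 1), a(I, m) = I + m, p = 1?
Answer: 99/2 - 7*√2 ≈ 39.601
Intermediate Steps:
J(P) = √(1 + P)
L(Q, b) = 1/(-2 + √2) (L(Q, b) = 1/(-2 + √(1 + 1)) = 1/(-2 + √2))
(a(2, -7) + (-3 - L(3, -4)))² = ((2 - 7) + (-3 - (-1 - √2/2)))² = (-5 + (-3 + (1 + √2/2)))² = (-5 + (-2 + √2/2))² = (-7 + √2/2)²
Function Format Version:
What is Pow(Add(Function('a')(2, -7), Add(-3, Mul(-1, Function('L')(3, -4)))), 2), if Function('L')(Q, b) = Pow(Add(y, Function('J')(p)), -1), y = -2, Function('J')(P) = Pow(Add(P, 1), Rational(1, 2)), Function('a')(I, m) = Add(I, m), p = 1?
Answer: Add(Rational(99, 2), Mul(-7, Pow(2, Rational(1, 2)))) ≈ 39.601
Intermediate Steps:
Function('J')(P) = Pow(Add(1, P), Rational(1, 2))
Function('L')(Q, b) = Pow(Add(-2, Pow(2, Rational(1, 2))), -1) (Function('L')(Q, b) = Pow(Add(-2, Pow(Add(1, 1), Rational(1, 2))), -1) = Pow(Add(-2, Pow(2, Rational(1, 2))), -1))
Pow(Add(Function('a')(2, -7), Add(-3, Mul(-1, Function('L')(3, -4)))), 2) = Pow(Add(Add(2, -7), Add(-3, Mul(-1, Add(-1, Mul(Rational(-1, 2), Pow(2, Rational(1, 2))))))), 2) = Pow(Add(-5, Add(-3, Add(1, Mul(Rational(1, 2), Pow(2, Rational(1, 2)))))), 2) = Pow(Add(-5, Add(-2, Mul(Rational(1, 2), Pow(2, Rational(1, 2))))), 2) = Pow(Add(-7, Mul(Rational(1, 2), Pow(2, Rational(1, 2)))), 2)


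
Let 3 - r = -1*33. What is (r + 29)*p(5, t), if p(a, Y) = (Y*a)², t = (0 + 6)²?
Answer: 2106000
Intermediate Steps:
t = 36 (t = 6² = 36)
r = 36 (r = 3 - (-1)*33 = 3 - 1*(-33) = 3 + 33 = 36)
p(a, Y) = Y²*a²
(r + 29)*p(5, t) = (36 + 29)*(36²*5²) = 65*(1296*25) = 65*32400 = 2106000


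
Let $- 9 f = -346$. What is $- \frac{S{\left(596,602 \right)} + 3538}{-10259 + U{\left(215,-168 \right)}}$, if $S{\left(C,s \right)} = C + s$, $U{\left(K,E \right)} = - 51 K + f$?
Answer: $\frac{21312}{95335} \approx 0.22355$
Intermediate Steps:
$f = \frac{346}{9}$ ($f = \left(- \frac{1}{9}\right) \left(-346\right) = \frac{346}{9} \approx 38.444$)
$U{\left(K,E \right)} = \frac{346}{9} - 51 K$ ($U{\left(K,E \right)} = - 51 K + \frac{346}{9} = \frac{346}{9} - 51 K$)
$- \frac{S{\left(596,602 \right)} + 3538}{-10259 + U{\left(215,-168 \right)}} = - \frac{\left(596 + 602\right) + 3538}{-10259 + \left(\frac{346}{9} - 10965\right)} = - \frac{1198 + 3538}{-10259 + \left(\frac{346}{9} - 10965\right)} = - \frac{4736}{-10259 - \frac{98339}{9}} = - \frac{4736}{- \frac{190670}{9}} = - \frac{4736 \left(-9\right)}{190670} = \left(-1\right) \left(- \frac{21312}{95335}\right) = \frac{21312}{95335}$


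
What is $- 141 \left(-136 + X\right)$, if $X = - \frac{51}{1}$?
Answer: $26367$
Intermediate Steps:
$X = -51$ ($X = \left(-51\right) 1 = -51$)
$- 141 \left(-136 + X\right) = - 141 \left(-136 - 51\right) = \left(-141\right) \left(-187\right) = 26367$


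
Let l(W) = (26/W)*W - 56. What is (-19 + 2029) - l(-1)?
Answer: 2040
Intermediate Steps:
l(W) = -30 (l(W) = 26 - 56 = -30)
(-19 + 2029) - l(-1) = (-19 + 2029) - 1*(-30) = 2010 + 30 = 2040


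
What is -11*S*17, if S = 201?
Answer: -37587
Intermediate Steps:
-11*S*17 = -2211*17 = -11*3417 = -37587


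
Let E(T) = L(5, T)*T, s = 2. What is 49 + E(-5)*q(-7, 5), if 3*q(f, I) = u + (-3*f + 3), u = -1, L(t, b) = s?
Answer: -83/3 ≈ -27.667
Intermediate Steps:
L(t, b) = 2
q(f, I) = ⅔ - f (q(f, I) = (-1 + (-3*f + 3))/3 = (-1 + (3 - 3*f))/3 = (2 - 3*f)/3 = ⅔ - f)
E(T) = 2*T
49 + E(-5)*q(-7, 5) = 49 + (2*(-5))*(⅔ - 1*(-7)) = 49 - 10*(⅔ + 7) = 49 - 10*23/3 = 49 - 230/3 = -83/3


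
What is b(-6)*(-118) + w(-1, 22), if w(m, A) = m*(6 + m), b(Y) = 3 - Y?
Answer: -1067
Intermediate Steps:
b(-6)*(-118) + w(-1, 22) = (3 - 1*(-6))*(-118) - (6 - 1) = (3 + 6)*(-118) - 1*5 = 9*(-118) - 5 = -1062 - 5 = -1067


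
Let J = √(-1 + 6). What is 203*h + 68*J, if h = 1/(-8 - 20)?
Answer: -29/4 + 68*√5 ≈ 144.80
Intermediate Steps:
h = -1/28 (h = 1/(-28) = -1/28 ≈ -0.035714)
J = √5 ≈ 2.2361
203*h + 68*J = 203*(-1/28) + 68*√5 = -29/4 + 68*√5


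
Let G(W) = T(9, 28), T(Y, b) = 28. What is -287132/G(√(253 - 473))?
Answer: -71783/7 ≈ -10255.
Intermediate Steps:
G(W) = 28
-287132/G(√(253 - 473)) = -287132/28 = -287132*1/28 = -71783/7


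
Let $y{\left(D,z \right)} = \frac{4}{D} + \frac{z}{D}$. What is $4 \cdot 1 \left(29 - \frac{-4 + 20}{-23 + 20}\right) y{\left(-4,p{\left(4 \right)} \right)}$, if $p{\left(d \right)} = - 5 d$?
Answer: $\frac{1648}{3} \approx 549.33$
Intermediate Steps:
$4 \cdot 1 \left(29 - \frac{-4 + 20}{-23 + 20}\right) y{\left(-4,p{\left(4 \right)} \right)} = 4 \cdot 1 \left(29 - \frac{-4 + 20}{-23 + 20}\right) \frac{4 - 20}{-4} = 4 \left(29 - \frac{16}{-3}\right) \left(- \frac{4 - 20}{4}\right) = 4 \left(29 - 16 \left(- \frac{1}{3}\right)\right) \left(\left(- \frac{1}{4}\right) \left(-16\right)\right) = 4 \left(29 - - \frac{16}{3}\right) 4 = 4 \left(29 + \frac{16}{3}\right) 4 = 4 \cdot \frac{103}{3} \cdot 4 = \frac{412}{3} \cdot 4 = \frac{1648}{3}$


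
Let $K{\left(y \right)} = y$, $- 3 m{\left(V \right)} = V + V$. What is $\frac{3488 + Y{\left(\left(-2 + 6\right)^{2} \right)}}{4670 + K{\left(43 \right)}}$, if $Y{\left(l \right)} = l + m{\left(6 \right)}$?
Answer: $\frac{3500}{4713} \approx 0.74263$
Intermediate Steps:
$m{\left(V \right)} = - \frac{2 V}{3}$ ($m{\left(V \right)} = - \frac{V + V}{3} = - \frac{2 V}{3}$)
$Y{\left(l \right)} = -4 + l$ ($Y{\left(l \right)} = l - 4 = -4 + l$)
$\frac{3488 + Y{\left(\left(-2 + 6\right)^{2} \right)}}{4670 + K{\left(43 \right)}} = \frac{3488 - \left(4 - \left(-2 + 6\right)^{2}\right)}{4670 + 43} = \frac{3488 - \left(4 - 4^{2}\right)}{4713} = \left(3488 + \left(-4 + 16\right)\right) \frac{1}{4713} = \left(3488 + 12\right) \frac{1}{4713} = 3500 \cdot \frac{1}{4713} = \frac{3500}{4713}$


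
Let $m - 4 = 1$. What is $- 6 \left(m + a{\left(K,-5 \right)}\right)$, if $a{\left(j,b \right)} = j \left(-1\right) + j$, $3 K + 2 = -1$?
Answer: $-30$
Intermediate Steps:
$K = -1$ ($K = - \frac{2}{3} + \frac{1}{3} \left(-1\right) = - \frac{2}{3} - \frac{1}{3} = -1$)
$m = 5$ ($m = 4 + 1 = 5$)
$a{\left(j,b \right)} = 0$ ($a{\left(j,b \right)} = - j + j = 0$)
$- 6 \left(m + a{\left(K,-5 \right)}\right) = - 6 \left(5 + 0\right) = \left(-6\right) 5 = -30$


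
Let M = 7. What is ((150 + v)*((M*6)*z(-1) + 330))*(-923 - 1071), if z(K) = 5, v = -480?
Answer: 355330800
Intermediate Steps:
((150 + v)*((M*6)*z(-1) + 330))*(-923 - 1071) = ((150 - 480)*((7*6)*5 + 330))*(-923 - 1071) = -330*(42*5 + 330)*(-1994) = -330*(210 + 330)*(-1994) = -330*540*(-1994) = -178200*(-1994) = 355330800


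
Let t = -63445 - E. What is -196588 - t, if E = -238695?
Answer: -371838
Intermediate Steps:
t = 175250 (t = -63445 - 1*(-238695) = -63445 + 238695 = 175250)
-196588 - t = -196588 - 1*175250 = -196588 - 175250 = -371838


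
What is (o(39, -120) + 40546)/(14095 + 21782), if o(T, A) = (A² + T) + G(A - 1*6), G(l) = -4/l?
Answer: 3464057/2260251 ≈ 1.5326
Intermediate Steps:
o(T, A) = T + A² - 4/(-6 + A) (o(T, A) = (A² + T) - 4/(A - 1*6) = (T + A²) - 4/(A - 6) = (T + A²) - 4/(-6 + A) = T + A² - 4/(-6 + A))
(o(39, -120) + 40546)/(14095 + 21782) = ((-4 + (-6 - 120)*(39 + (-120)²))/(-6 - 120) + 40546)/(14095 + 21782) = ((-4 - 126*(39 + 14400))/(-126) + 40546)/35877 = (-(-4 - 126*14439)/126 + 40546)*(1/35877) = (-(-4 - 1819314)/126 + 40546)*(1/35877) = (-1/126*(-1819318) + 40546)*(1/35877) = (909659/63 + 40546)*(1/35877) = (3464057/63)*(1/35877) = 3464057/2260251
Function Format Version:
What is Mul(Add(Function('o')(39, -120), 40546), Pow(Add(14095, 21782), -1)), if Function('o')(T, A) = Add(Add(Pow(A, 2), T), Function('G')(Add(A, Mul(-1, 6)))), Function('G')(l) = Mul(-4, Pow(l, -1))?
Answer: Rational(3464057, 2260251) ≈ 1.5326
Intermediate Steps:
Function('o')(T, A) = Add(T, Pow(A, 2), Mul(-4, Pow(Add(-6, A), -1))) (Function('o')(T, A) = Add(Add(Pow(A, 2), T), Mul(-4, Pow(Add(A, Mul(-1, 6)), -1))) = Add(Add(T, Pow(A, 2)), Mul(-4, Pow(Add(A, -6), -1))) = Add(Add(T, Pow(A, 2)), Mul(-4, Pow(Add(-6, A), -1))) = Add(T, Pow(A, 2), Mul(-4, Pow(Add(-6, A), -1))))
Mul(Add(Function('o')(39, -120), 40546), Pow(Add(14095, 21782), -1)) = Mul(Add(Mul(Pow(Add(-6, -120), -1), Add(-4, Mul(Add(-6, -120), Add(39, Pow(-120, 2))))), 40546), Pow(Add(14095, 21782), -1)) = Mul(Add(Mul(Pow(-126, -1), Add(-4, Mul(-126, Add(39, 14400)))), 40546), Pow(35877, -1)) = Mul(Add(Mul(Rational(-1, 126), Add(-4, Mul(-126, 14439))), 40546), Rational(1, 35877)) = Mul(Add(Mul(Rational(-1, 126), Add(-4, -1819314)), 40546), Rational(1, 35877)) = Mul(Add(Mul(Rational(-1, 126), -1819318), 40546), Rational(1, 35877)) = Mul(Add(Rational(909659, 63), 40546), Rational(1, 35877)) = Mul(Rational(3464057, 63), Rational(1, 35877)) = Rational(3464057, 2260251)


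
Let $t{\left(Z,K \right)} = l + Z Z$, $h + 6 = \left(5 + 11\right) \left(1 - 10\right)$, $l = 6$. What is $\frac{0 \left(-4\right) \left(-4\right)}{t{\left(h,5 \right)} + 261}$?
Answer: $0$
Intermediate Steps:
$h = -150$ ($h = -6 + \left(5 + 11\right) \left(1 - 10\right) = -6 + 16 \left(-9\right) = -6 - 144 = -150$)
$t{\left(Z,K \right)} = 6 + Z^{2}$ ($t{\left(Z,K \right)} = 6 + Z Z = 6 + Z^{2}$)
$\frac{0 \left(-4\right) \left(-4\right)}{t{\left(h,5 \right)} + 261} = \frac{0 \left(-4\right) \left(-4\right)}{\left(6 + \left(-150\right)^{2}\right) + 261} = \frac{0 \left(-4\right)}{\left(6 + 22500\right) + 261} = \frac{0}{22506 + 261} = \frac{0}{22767} = 0 \cdot \frac{1}{22767} = 0$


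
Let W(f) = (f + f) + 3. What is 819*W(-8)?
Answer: -10647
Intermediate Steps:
W(f) = 3 + 2*f (W(f) = 2*f + 3 = 3 + 2*f)
819*W(-8) = 819*(3 + 2*(-8)) = 819*(3 - 16) = 819*(-13) = -10647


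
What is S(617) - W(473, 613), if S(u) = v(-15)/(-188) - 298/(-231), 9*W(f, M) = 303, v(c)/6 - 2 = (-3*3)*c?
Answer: -265989/7238 ≈ -36.749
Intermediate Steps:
v(c) = 12 - 54*c (v(c) = 12 + 6*((-3*3)*c) = 12 + 6*(-9*c) = 12 - 54*c)
W(f, M) = 101/3 (W(f, M) = (⅑)*303 = 101/3)
S(u) = -66929/21714 (S(u) = (12 - 54*(-15))/(-188) - 298/(-231) = (12 + 810)*(-1/188) - 298*(-1/231) = 822*(-1/188) + 298/231 = -411/94 + 298/231 = -66929/21714)
S(617) - W(473, 613) = -66929/21714 - 1*101/3 = -66929/21714 - 101/3 = -265989/7238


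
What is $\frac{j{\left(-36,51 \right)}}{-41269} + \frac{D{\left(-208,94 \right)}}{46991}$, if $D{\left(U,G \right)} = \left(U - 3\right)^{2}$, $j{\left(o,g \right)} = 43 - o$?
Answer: $\frac{1833624860}{1939271579} \approx 0.94552$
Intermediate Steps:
$D{\left(U,G \right)} = \left(-3 + U\right)^{2}$
$\frac{j{\left(-36,51 \right)}}{-41269} + \frac{D{\left(-208,94 \right)}}{46991} = \frac{43 - -36}{-41269} + \frac{\left(-3 - 208\right)^{2}}{46991} = \left(43 + 36\right) \left(- \frac{1}{41269}\right) + \left(-211\right)^{2} \cdot \frac{1}{46991} = 79 \left(- \frac{1}{41269}\right) + 44521 \cdot \frac{1}{46991} = - \frac{79}{41269} + \frac{44521}{46991} = \frac{1833624860}{1939271579}$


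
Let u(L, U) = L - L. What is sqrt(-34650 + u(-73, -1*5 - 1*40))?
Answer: 15*I*sqrt(154) ≈ 186.15*I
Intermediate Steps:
u(L, U) = 0
sqrt(-34650 + u(-73, -1*5 - 1*40)) = sqrt(-34650 + 0) = sqrt(-34650) = 15*I*sqrt(154)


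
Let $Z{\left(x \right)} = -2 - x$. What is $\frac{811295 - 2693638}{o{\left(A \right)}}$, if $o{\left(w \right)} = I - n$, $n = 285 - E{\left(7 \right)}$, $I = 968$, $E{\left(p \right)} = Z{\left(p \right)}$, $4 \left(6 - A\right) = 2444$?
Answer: $- \frac{1882343}{674} \approx -2792.8$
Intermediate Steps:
$A = -605$ ($A = 6 - 611 = -605$)
$E{\left(p \right)} = -2 - p$
$n = 294$ ($n = 285 - \left(-2 - 7\right) = 285 - -9 = 285 + 9 = 294$)
$o{\left(w \right)} = 674$ ($o{\left(w \right)} = 968 - 294 = 674$)
$\frac{811295 - 2693638}{o{\left(A \right)}} = \frac{811295 - 2693638}{674} = \left(811295 - 2693638\right) \frac{1}{674} = \left(-1882343\right) \frac{1}{674} = - \frac{1882343}{674}$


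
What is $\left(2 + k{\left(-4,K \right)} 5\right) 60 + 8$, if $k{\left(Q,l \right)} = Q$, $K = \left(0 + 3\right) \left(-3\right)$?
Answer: $-1072$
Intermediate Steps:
$K = -9$ ($K = 3 \left(-3\right) = -9$)
$\left(2 + k{\left(-4,K \right)} 5\right) 60 + 8 = \left(2 - 20\right) 60 + 8 = \left(-18\right) 60 + 8 = -1080 + 8 = -1072$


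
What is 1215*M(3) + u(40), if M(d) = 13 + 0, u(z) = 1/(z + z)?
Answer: 1263601/80 ≈ 15795.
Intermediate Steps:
u(z) = 1/(2*z)
M(d) = 13
1215*M(3) + u(40) = 1215*13 + (½)/40 = 15795 + (½)*(1/40) = 15795 + 1/80 = 1263601/80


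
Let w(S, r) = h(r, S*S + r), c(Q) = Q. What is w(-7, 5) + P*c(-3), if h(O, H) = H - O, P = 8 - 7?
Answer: 46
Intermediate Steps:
P = 1
w(S, r) = S² (w(S, r) = (S*S + r) - r = (S² + r) - r = (r + S²) - r = S²)
w(-7, 5) + P*c(-3) = (-7)² + 1*(-3) = 49 - 3 = 46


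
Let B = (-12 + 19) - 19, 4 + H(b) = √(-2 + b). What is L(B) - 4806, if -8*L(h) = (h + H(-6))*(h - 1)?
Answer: -4832 + 13*I*√2/4 ≈ -4832.0 + 4.5962*I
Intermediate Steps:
H(b) = -4 + √(-2 + b)
B = -12 (B = 7 - 19 = -12)
L(h) = -(-1 + h)*(-4 + h + 2*I*√2)/8 (L(h) = -(h + (-4 + √(-2 - 6)))*(h - 1)/8 = -(h + (-4 + √(-8)))*(-1 + h)/8 = -(h + (-4 + 2*I*√2))*(-1 + h)/8 = -(-4 + h + 2*I*√2)*(-1 + h)/8 = -(-1 + h)*(-4 + h + 2*I*√2)/8)
L(B) - 4806 = (-½ - ⅛*(-12)² + (⅛)*(-12) + I*√2/4 + (¼)*(-12)*(2 - I*√2)) - 4806 = (-½ - ⅛*144 - 3/2 + I*√2/4 + (-6 + 3*I*√2)) - 4806 = (-½ - 18 - 3/2 + I*√2/4 + (-6 + 3*I*√2)) - 4806 = (-26 + 13*I*√2/4) - 4806 = -4832 + 13*I*√2/4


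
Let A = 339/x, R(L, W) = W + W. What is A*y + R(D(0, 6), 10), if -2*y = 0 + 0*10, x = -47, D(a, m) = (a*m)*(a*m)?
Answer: 20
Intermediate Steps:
D(a, m) = a²*m²
R(L, W) = 2*W
A = -339/47 (A = 339/(-47) = 339*(-1/47) = -339/47 ≈ -7.2128)
y = 0 (y = -(0 + 0*10)/2 = -(0 + 0)/2 = -½*0 = 0)
A*y + R(D(0, 6), 10) = -339/47*0 + 2*10 = 0 + 20 = 20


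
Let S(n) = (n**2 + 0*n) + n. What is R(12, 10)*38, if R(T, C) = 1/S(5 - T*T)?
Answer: 19/9591 ≈ 0.0019810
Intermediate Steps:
S(n) = n + n**2 (S(n) = (n**2 + 0) + n = n**2 + n = n + n**2)
R(T, C) = 1/((5 - T**2)*(6 - T**2)) (R(T, C) = 1/((5 - T*T)*(1 + (5 - T*T))) = 1/((5 - T**2)*(1 + (5 - T**2))) = 1/((5 - T**2)*(6 - T**2)))
R(12, 10)*38 = (1/((-6 + 12**2)*(-5 + 12**2)))*38 = (1/((-6 + 144)*(-5 + 144)))*38 = (1/(138*139))*38 = ((1/138)*(1/139))*38 = (1/19182)*38 = 19/9591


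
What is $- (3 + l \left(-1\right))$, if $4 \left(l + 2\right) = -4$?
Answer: $-6$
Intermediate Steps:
$l = -3$ ($l = -2 + \frac{1}{4} \left(-4\right) = -2 - 1 = -3$)
$- (3 + l \left(-1\right)) = - (3 - -3) = - (3 + 3) = \left(-1\right) 6 = -6$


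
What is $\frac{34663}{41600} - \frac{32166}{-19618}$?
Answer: $\frac{1009062167}{408054400} \approx 2.4729$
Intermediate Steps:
$\frac{34663}{41600} - \frac{32166}{-19618} = 34663 \cdot \frac{1}{41600} - - \frac{16083}{9809} = \frac{34663}{41600} + \frac{16083}{9809} = \frac{1009062167}{408054400}$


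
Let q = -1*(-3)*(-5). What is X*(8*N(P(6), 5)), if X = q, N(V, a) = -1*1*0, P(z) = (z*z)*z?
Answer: 0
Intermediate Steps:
P(z) = z³ (P(z) = z²*z = z³)
N(V, a) = 0 (N(V, a) = -1*0 = 0)
q = -15 (q = 3*(-5) = -15)
X = -15
X*(8*N(P(6), 5)) = -120*0 = -15*0 = 0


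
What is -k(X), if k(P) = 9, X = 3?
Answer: -9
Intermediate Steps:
-k(X) = -1*9 = -9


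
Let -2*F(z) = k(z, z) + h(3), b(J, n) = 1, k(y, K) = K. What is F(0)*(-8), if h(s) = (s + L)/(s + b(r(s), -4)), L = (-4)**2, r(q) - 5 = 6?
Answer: 19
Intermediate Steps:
r(q) = 11 (r(q) = 5 + 6 = 11)
L = 16
h(s) = (16 + s)/(1 + s) (h(s) = (s + 16)/(s + 1) = (16 + s)/(1 + s))
F(z) = -19/8 - z/2 (F(z) = -(z + (16 + 3)/(1 + 3))/2 = -(z + 19/4)/2 = -(19/4 + z)/2 = -19/8 - z/2)
F(0)*(-8) = (-19/8 - 1/2*0)*(-8) = (-19/8 + 0)*(-8) = -19/8*(-8) = 19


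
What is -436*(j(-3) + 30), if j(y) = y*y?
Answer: -17004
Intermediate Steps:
j(y) = y²
-436*(j(-3) + 30) = -436*((-3)² + 30) = -436*(9 + 30) = -436*39 = -17004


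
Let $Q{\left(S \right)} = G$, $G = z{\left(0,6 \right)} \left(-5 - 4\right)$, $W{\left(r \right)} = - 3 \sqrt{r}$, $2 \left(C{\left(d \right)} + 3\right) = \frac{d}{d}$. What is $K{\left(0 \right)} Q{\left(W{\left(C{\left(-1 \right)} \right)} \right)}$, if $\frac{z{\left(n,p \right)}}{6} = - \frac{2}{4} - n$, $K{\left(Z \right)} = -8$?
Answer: $-216$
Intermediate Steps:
$z{\left(n,p \right)} = -3 - 6 n$ ($z{\left(n,p \right)} = 6 \left(- \frac{2}{4} - n\right) = 6 \left(\left(-2\right) \frac{1}{4} - n\right) = 6 \left(- \frac{1}{2} - n\right) = -3 - 6 n$)
$C{\left(d \right)} = - \frac{5}{2}$ ($C{\left(d \right)} = -3 + \frac{d \frac{1}{d}}{2} = -3 + \frac{1}{2} \cdot 1 = -3 + \frac{1}{2} = - \frac{5}{2}$)
$G = 27$ ($G = \left(-3 - 0\right) \left(-5 - 4\right) = \left(-3 + 0\right) \left(-9\right) = \left(-3\right) \left(-9\right) = 27$)
$Q{\left(S \right)} = 27$
$K{\left(0 \right)} Q{\left(W{\left(C{\left(-1 \right)} \right)} \right)} = \left(-8\right) 27 = -216$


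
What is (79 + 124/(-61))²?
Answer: 22043025/3721 ≈ 5924.0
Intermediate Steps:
(79 + 124/(-61))² = (79 + 124*(-1/61))² = (79 - 124/61)² = (4695/61)² = 22043025/3721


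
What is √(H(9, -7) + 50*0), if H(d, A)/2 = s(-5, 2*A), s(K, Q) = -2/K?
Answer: 2*√5/5 ≈ 0.89443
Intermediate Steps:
H(d, A) = ⅘ (H(d, A) = 2*(-2/(-5)) = 2*(-2*(-⅕)) = 2*(⅖) = ⅘)
√(H(9, -7) + 50*0) = √(⅘ + 50*0) = √(⅘ + 0) = √(⅘) = 2*√5/5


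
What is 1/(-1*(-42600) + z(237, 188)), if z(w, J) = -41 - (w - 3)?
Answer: 1/42325 ≈ 2.3627e-5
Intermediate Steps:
z(w, J) = -38 - w (z(w, J) = -41 - (-3 + w) = -41 + (3 - w) = -38 - w)
1/(-1*(-42600) + z(237, 188)) = 1/(-1*(-42600) + (-38 - 1*237)) = 1/(42600 + (-38 - 237)) = 1/(42600 - 275) = 1/42325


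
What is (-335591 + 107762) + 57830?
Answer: -169999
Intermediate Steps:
(-335591 + 107762) + 57830 = -227829 + 57830 = -169999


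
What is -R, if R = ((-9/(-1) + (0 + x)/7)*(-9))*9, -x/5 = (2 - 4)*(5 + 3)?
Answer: 11583/7 ≈ 1654.7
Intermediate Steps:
x = 80 (x = -5*(2 - 4)*(5 + 3) = -(-10)*8 = -5*(-16) = 80)
R = -11583/7 (R = ((-9/(-1) + (0 + 80)/7)*(-9))*9 = ((-9*(-1) + 80*(⅐))*(-9))*9 = ((9 + 80/7)*(-9))*9 = ((143/7)*(-9))*9 = -1287/7*9 = -11583/7 ≈ -1654.7)
-R = -1*(-11583/7) = 11583/7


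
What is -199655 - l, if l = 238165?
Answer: -437820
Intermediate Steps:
-199655 - l = -199655 - 1*238165 = -199655 - 238165 = -437820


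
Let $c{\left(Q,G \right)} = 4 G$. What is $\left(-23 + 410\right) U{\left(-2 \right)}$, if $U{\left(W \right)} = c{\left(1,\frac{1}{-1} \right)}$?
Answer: $-1548$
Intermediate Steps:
$U{\left(W \right)} = -4$ ($U{\left(W \right)} = \frac{4}{-1} = 4 \left(-1\right) = -4$)
$\left(-23 + 410\right) U{\left(-2 \right)} = \left(-23 + 410\right) \left(-4\right) = 387 \left(-4\right) = -1548$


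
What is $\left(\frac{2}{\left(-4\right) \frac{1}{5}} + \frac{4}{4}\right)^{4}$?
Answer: $\frac{81}{16} \approx 5.0625$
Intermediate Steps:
$\left(\frac{2}{\left(-4\right) \frac{1}{5}} + \frac{4}{4}\right)^{4} = \left(\frac{2}{\left(-4\right) \frac{1}{5}} + 4 \cdot \frac{1}{4}\right)^{4} = \left(\frac{2}{- \frac{4}{5}} + 1\right)^{4} = \left(2 \left(- \frac{5}{4}\right) + 1\right)^{4} = \left(- \frac{5}{2} + 1\right)^{4} = \left(- \frac{3}{2}\right)^{4} = \frac{81}{16}$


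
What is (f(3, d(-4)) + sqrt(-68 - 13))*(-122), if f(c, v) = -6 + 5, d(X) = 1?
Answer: 122 - 1098*I ≈ 122.0 - 1098.0*I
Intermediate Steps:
f(c, v) = -1
(f(3, d(-4)) + sqrt(-68 - 13))*(-122) = (-1 + sqrt(-68 - 13))*(-122) = (-1 + sqrt(-81))*(-122) = (-1 + 9*I)*(-122) = 122 - 1098*I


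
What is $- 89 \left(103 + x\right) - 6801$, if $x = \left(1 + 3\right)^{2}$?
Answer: $-17392$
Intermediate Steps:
$x = 16$ ($x = 4^{2} = 16$)
$- 89 \left(103 + x\right) - 6801 = - 89 \left(103 + 16\right) - 6801 = \left(-89\right) 119 + \left(-24292 + 17491\right) = -10591 - 6801 = -17392$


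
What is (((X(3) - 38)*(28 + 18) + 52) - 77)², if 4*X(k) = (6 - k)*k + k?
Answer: 2673225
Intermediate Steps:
X(k) = k/4 + k*(6 - k)/4 (X(k) = ((6 - k)*k + k)/4 = (k*(6 - k) + k)/4 = (k + k*(6 - k))/4 = k/4 + k*(6 - k)/4)
(((X(3) - 38)*(28 + 18) + 52) - 77)² = ((((¼)*3*(7 - 1*3) - 38)*(28 + 18) + 52) - 77)² = ((((¼)*3*(7 - 3) - 38)*46 + 52) - 77)² = ((((¼)*3*4 - 38)*46 + 52) - 77)² = (((3 - 38)*46 + 52) - 77)² = ((-35*46 + 52) - 77)² = ((-1610 + 52) - 77)² = (-1558 - 77)² = (-1635)² = 2673225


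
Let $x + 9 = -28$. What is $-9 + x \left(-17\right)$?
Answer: $620$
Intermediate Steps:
$x = -37$ ($x = -9 - 28 = -37$)
$-9 + x \left(-17\right) = -9 - -629 = -9 + 629 = 620$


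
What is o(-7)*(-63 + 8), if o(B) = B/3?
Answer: 385/3 ≈ 128.33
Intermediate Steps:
o(B) = B/3 (o(B) = B*(⅓) = B/3)
o(-7)*(-63 + 8) = ((⅓)*(-7))*(-63 + 8) = -7/3*(-55) = 385/3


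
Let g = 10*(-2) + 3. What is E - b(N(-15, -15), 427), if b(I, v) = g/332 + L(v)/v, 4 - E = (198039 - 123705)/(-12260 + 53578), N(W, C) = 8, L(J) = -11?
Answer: 6671277665/2928702476 ≈ 2.2779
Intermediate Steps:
g = -17 (g = -20 + 3 = -17)
E = 45469/20659 (E = 4 - (198039 - 123705)/(-12260 + 53578) = 4 - 74334/41318 = 4 - 1*37167/20659 = 4 - 37167/20659 = 45469/20659 ≈ 2.2009)
b(I, v) = -17/332 - 11/v
E - b(N(-15, -15), 427) = 45469/20659 - (-17/332 - 11/427) = 45469/20659 - 1*(-10911/141764) = 45469/20659 + 10911/141764 = 6671277665/2928702476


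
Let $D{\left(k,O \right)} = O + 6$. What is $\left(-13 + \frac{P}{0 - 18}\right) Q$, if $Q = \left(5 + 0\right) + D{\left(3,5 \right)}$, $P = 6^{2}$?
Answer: $-240$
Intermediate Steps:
$D{\left(k,O \right)} = 6 + O$
$P = 36$
$Q = 16$ ($Q = \left(5 + 0\right) + \left(6 + 5\right) = 5 + 11 = 16$)
$\left(-13 + \frac{P}{0 - 18}\right) Q = \left(-13 + \frac{36}{0 - 18}\right) 16 = \left(-13 + \frac{36}{-18}\right) 16 = \left(-13 + 36 \left(- \frac{1}{18}\right)\right) 16 = \left(-13 - 2\right) 16 = \left(-15\right) 16 = -240$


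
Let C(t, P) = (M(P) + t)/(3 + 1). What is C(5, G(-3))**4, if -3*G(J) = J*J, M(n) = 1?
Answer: 81/16 ≈ 5.0625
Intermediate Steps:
G(J) = -J**2/3 (G(J) = -J*J/3 = -J**2/3)
C(t, P) = 1/4 + t/4 (C(t, P) = (1 + t)/(3 + 1) = (1 + t)/4 = (1 + t)*(1/4) = 1/4 + t/4)
C(5, G(-3))**4 = (1/4 + (1/4)*5)**4 = (1/4 + 5/4)**4 = (3/2)**4 = 81/16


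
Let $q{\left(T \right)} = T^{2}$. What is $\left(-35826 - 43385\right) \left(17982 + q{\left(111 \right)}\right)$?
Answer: $-2400330933$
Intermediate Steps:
$\left(-35826 - 43385\right) \left(17982 + q{\left(111 \right)}\right) = \left(-35826 - 43385\right) \left(17982 + 111^{2}\right) = - 79211 \left(17982 + 12321\right) = \left(-79211\right) 30303 = -2400330933$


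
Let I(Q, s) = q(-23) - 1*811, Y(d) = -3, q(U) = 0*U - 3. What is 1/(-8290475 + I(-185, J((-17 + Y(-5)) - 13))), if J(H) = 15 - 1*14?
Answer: -1/8291289 ≈ -1.2061e-7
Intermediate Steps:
q(U) = -3 (q(U) = 0 - 3 = -3)
J(H) = 1 (J(H) = 15 - 14 = 1)
I(Q, s) = -814 (I(Q, s) = -3 - 1*811 = -3 - 811 = -814)
1/(-8290475 + I(-185, J((-17 + Y(-5)) - 13))) = 1/(-8290475 - 814) = 1/(-8291289) = -1/8291289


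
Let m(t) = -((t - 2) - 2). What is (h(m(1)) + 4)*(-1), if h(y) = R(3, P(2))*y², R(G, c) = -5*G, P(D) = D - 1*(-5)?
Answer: 131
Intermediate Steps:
P(D) = 5 + D (P(D) = D + 5 = 5 + D)
m(t) = 4 - t (m(t) = -((-2 + t) - 2) = -(-4 + t) = 4 - t)
h(y) = -15*y² (h(y) = (-5*3)*y² = -15*y²)
(h(m(1)) + 4)*(-1) = (-15*(4 - 1*1)² + 4)*(-1) = (-15*(4 - 1)² + 4)*(-1) = (-15*3² + 4)*(-1) = (-15*9 + 4)*(-1) = (-135 + 4)*(-1) = -131*(-1) = 131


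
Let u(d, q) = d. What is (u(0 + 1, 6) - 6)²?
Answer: 25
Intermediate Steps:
(u(0 + 1, 6) - 6)² = ((0 + 1) - 6)² = (1 - 6)² = (-5)² = 25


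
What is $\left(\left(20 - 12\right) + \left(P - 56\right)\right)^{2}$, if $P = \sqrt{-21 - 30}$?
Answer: $\left(48 - i \sqrt{51}\right)^{2} \approx 2253.0 - 685.58 i$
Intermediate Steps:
$P = i \sqrt{51}$ ($P = \sqrt{-51} = i \sqrt{51} \approx 7.1414 i$)
$\left(\left(20 - 12\right) + \left(P - 56\right)\right)^{2} = \left(\left(20 - 12\right) - \left(56 - i \sqrt{51}\right)\right)^{2} = \left(8 - \left(56 - i \sqrt{51}\right)\right)^{2} = \left(-48 + i \sqrt{51}\right)^{2}$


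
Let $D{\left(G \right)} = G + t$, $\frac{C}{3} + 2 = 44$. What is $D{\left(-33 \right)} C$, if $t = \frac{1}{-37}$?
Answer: $- \frac{153972}{37} \approx -4161.4$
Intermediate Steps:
$C = 126$ ($C = -6 + 3 \cdot 44 = -6 + 132 = 126$)
$t = - \frac{1}{37} \approx -0.027027$
$D{\left(G \right)} = - \frac{1}{37} + G$ ($D{\left(G \right)} = G - \frac{1}{37} = - \frac{1}{37} + G$)
$D{\left(-33 \right)} C = \left(- \frac{1}{37} - 33\right) 126 = \left(- \frac{1222}{37}\right) 126 = - \frac{153972}{37}$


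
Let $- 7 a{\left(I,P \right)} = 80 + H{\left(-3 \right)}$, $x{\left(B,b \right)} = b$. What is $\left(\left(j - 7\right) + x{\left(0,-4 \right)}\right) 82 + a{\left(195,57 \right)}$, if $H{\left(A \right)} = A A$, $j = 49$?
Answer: $\frac{21723}{7} \approx 3103.3$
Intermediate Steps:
$H{\left(A \right)} = A^{2}$
$a{\left(I,P \right)} = - \frac{89}{7}$ ($a{\left(I,P \right)} = - \frac{80 + \left(-3\right)^{2}}{7} = - \frac{80 + 9}{7} = \left(- \frac{1}{7}\right) 89 = - \frac{89}{7}$)
$\left(\left(j - 7\right) + x{\left(0,-4 \right)}\right) 82 + a{\left(195,57 \right)} = \left(\left(49 - 7\right) - 4\right) 82 - \frac{89}{7} = \left(42 - 4\right) 82 - \frac{89}{7} = 38 \cdot 82 - \frac{89}{7} = 3116 - \frac{89}{7} = \frac{21723}{7}$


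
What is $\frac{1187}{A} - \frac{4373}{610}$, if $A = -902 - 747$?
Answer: $- \frac{7935147}{1005890} \approx -7.8887$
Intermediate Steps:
$A = -1649$
$\frac{1187}{A} - \frac{4373}{610} = \frac{1187}{-1649} - \frac{4373}{610} = 1187 \left(- \frac{1}{1649}\right) - \frac{4373}{610} = - \frac{1187}{1649} - \frac{4373}{610} = - \frac{7935147}{1005890}$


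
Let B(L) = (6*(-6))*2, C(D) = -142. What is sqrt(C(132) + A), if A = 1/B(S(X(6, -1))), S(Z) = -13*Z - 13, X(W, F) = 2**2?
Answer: 5*I*sqrt(818)/12 ≈ 11.917*I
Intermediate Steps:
X(W, F) = 4
S(Z) = -13 - 13*Z
B(L) = -72 (B(L) = -36*2 = -72)
A = -1/72 (A = 1/(-72) = -1/72 ≈ -0.013889)
sqrt(C(132) + A) = sqrt(-142 - 1/72) = sqrt(-10225/72) = 5*I*sqrt(818)/12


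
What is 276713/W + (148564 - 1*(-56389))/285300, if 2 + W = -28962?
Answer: -4563122513/516464325 ≈ -8.8353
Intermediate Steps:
W = -28964 (W = -2 - 28962 = -28964)
276713/W + (148564 - 1*(-56389))/285300 = 276713/(-28964) + (148564 - 1*(-56389))/285300 = 276713*(-1/28964) + (148564 + 56389)*(1/285300) = -276713/28964 + 204953*(1/285300) = -276713/28964 + 204953/285300 = -4563122513/516464325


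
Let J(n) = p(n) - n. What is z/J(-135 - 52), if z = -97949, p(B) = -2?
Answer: -97949/185 ≈ -529.45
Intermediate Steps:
J(n) = -2 - n
z/J(-135 - 52) = -97949/(-2 - (-135 - 52)) = -97949/(-2 - 1*(-187)) = -97949/(-2 + 187) = -97949/185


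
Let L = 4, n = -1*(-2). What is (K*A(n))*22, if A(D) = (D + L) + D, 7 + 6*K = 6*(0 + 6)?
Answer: 2552/3 ≈ 850.67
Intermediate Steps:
n = 2
K = 29/6 (K = -7/6 + (6*(0 + 6))/6 = -7/6 + (6*6)/6 = -7/6 + (1/6)*36 = -7/6 + 6 = 29/6 ≈ 4.8333)
A(D) = 4 + 2*D (A(D) = (D + 4) + D = (4 + D) + D = 4 + 2*D)
(K*A(n))*22 = (29*(4 + 2*2)/6)*22 = (29*(4 + 4)/6)*22 = ((29/6)*8)*22 = (116/3)*22 = 2552/3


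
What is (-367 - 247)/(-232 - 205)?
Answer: 614/437 ≈ 1.4050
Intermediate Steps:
(-367 - 247)/(-232 - 205) = -614/(-437) = -614*(-1/437) = 614/437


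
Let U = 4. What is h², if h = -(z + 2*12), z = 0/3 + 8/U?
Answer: 676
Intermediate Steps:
z = 2 (z = 0/3 + 8/4 = 0*(⅓) + 8*(¼) = 0 + 2 = 2)
h = -26 (h = -(2 + 2*12) = -(2 + 24) = -1*26 = -26)
h² = (-26)² = 676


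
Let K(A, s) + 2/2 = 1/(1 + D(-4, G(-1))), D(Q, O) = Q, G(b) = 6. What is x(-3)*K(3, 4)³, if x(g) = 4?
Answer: -256/27 ≈ -9.4815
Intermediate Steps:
K(A, s) = -4/3 (K(A, s) = -1 + 1/(1 - 4) = -1 + 1/(-3) = -1 - ⅓ = -4/3)
x(-3)*K(3, 4)³ = 4*(-4/3)³ = 4*(-64/27) = -256/27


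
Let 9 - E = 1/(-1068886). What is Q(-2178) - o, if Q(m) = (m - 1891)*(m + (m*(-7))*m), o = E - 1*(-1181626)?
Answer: 144430048316660833/1068886 ≈ 1.3512e+11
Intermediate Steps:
E = 9619975/1068886 (E = 9 - 1/(-1068886) = 9 - 1*(-1/1068886) = 9 + 1/1068886 = 9619975/1068886 ≈ 9.0000)
o = 1263033108611/1068886 (o = 9619975/1068886 - 1*(-1181626) = 9619975/1068886 + 1181626 = 1263033108611/1068886 ≈ 1.1816e+6)
Q(m) = (-1891 + m)*(m - 7*m²) (Q(m) = (-1891 + m)*(m + (-7*m)*m) = (-1891 + m)*(m - 7*m²))
Q(-2178) - o = -2178*(-1891 - 7*(-2178)² + 13238*(-2178)) - 1*1263033108611/1068886 = -2178*(-1891 - 7*4743684 - 28832364) - 1263033108611/1068886 = -2178*(-1891 - 33205788 - 28832364) - 1263033108611/1068886 = -2178*(-62040043) - 1263033108611/1068886 = 135123213654 - 1263033108611/1068886 = 144430048316660833/1068886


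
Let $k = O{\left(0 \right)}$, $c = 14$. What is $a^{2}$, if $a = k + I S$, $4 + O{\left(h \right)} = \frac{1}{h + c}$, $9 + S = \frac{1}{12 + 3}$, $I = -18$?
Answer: $\frac{120582361}{4900} \approx 24609.0$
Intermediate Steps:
$S = - \frac{134}{15}$ ($S = -9 + \frac{1}{12 + 3} = -9 + \frac{1}{15} = - \frac{134}{15} \approx -8.9333$)
$O{\left(h \right)} = -4 + \frac{1}{14 + h}$ ($O{\left(h \right)} = -4 + \frac{1}{h + 14} = -4 + \frac{1}{14 + h}$)
$k = - \frac{55}{14}$ ($k = \frac{-55 - 0}{14 + 0} = \frac{-55 + 0}{14} = \frac{1}{14} \left(-55\right) = - \frac{55}{14} \approx -3.9286$)
$a = \frac{10981}{70}$ ($a = - \frac{55}{14} - - \frac{804}{5} = - \frac{55}{14} + \frac{804}{5} = \frac{10981}{70} \approx 156.87$)
$a^{2} = \left(\frac{10981}{70}\right)^{2} = \frac{120582361}{4900}$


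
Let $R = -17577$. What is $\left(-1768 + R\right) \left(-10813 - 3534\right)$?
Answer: $277542715$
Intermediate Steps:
$\left(-1768 + R\right) \left(-10813 - 3534\right) = \left(-1768 - 17577\right) \left(-10813 - 3534\right) = \left(-19345\right) \left(-14347\right) = 277542715$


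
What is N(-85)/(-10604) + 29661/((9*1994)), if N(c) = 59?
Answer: 52244405/31716564 ≈ 1.6472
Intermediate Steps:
N(-85)/(-10604) + 29661/((9*1994)) = 59/(-10604) + 29661/((9*1994)) = 59*(-1/10604) + 29661/17946 = -59/10604 + 29661*(1/17946) = -59/10604 + 9887/5982 = 52244405/31716564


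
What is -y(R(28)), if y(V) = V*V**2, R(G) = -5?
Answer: 125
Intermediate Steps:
y(V) = V**3
-y(R(28)) = -1*(-5)**3 = -1*(-125) = 125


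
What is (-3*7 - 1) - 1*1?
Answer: -23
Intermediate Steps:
(-3*7 - 1) - 1*1 = (-21 - 1) - 1 = -22 - 1 = -23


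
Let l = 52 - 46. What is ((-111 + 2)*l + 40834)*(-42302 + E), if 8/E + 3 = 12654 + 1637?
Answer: -1517827043390/893 ≈ -1.6997e+9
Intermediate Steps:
l = 6
E = 1/1786 (E = 8/(-3 + (12654 + 1637)) = 8/(-3 + 14291) = 8/14288 = 8*(1/14288) = 1/1786 ≈ 0.00055991)
((-111 + 2)*l + 40834)*(-42302 + E) = ((-111 + 2)*6 + 40834)*(-42302 + 1/1786) = (-109*6 + 40834)*(-75551371/1786) = (-654 + 40834)*(-75551371/1786) = 40180*(-75551371/1786) = -1517827043390/893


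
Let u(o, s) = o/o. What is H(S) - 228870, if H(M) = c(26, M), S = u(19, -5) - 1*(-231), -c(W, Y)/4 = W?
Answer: -228974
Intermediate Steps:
u(o, s) = 1
c(W, Y) = -4*W
S = 232 (S = 1 - 1*(-231) = 1 + 231 = 232)
H(M) = -104 (H(M) = -4*26 = -104)
H(S) - 228870 = -104 - 228870 = -228974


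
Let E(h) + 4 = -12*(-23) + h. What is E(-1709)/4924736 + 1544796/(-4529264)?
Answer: -475888814139/1394089342144 ≈ -0.34136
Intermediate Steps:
E(h) = 272 + h (E(h) = -4 + (-12*(-23) + h) = -4 + (276 + h) = 272 + h)
E(-1709)/4924736 + 1544796/(-4529264) = (272 - 1709)/4924736 + 1544796/(-4529264) = -1437*1/4924736 + 1544796*(-1/4529264) = -1437/4924736 - 386199/1132316 = -475888814139/1394089342144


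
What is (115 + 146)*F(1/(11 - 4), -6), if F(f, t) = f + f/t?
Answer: 435/14 ≈ 31.071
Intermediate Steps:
(115 + 146)*F(1/(11 - 4), -6) = (115 + 146)*(1/(11 - 4) + 1/((11 - 4)*(-6))) = 261*(1/7 - ⅙/7) = 261*(⅐ + (⅐)*(-⅙)) = 261*(⅐ - 1/42) = 261*(5/42) = 435/14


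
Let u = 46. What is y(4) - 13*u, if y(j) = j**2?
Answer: -582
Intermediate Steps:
y(4) - 13*u = 4**2 - 13*46 = 16 - 598 = -582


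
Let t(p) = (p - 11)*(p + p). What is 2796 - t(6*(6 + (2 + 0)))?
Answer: -756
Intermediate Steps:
t(p) = 2*p*(-11 + p) (t(p) = (-11 + p)*(2*p) = 2*p*(-11 + p))
2796 - t(6*(6 + (2 + 0))) = 2796 - 2*6*(6 + (2 + 0))*(-11 + 6*(6 + (2 + 0))) = 2796 - 2*6*(6 + 2)*(-11 + 6*(6 + 2)) = 2796 - 2*6*8*(-11 + 6*8) = 2796 - 2*48*(-11 + 48) = 2796 - 2*48*37 = 2796 - 1*3552 = 2796 - 3552 = -756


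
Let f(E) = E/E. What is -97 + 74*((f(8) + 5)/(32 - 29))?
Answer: 51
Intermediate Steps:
f(E) = 1
-97 + 74*((f(8) + 5)/(32 - 29)) = -97 + 74*((1 + 5)/(32 - 29)) = -97 + 74*(6/3) = -97 + 74*(6*(⅓)) = -97 + 74*2 = -97 + 148 = 51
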